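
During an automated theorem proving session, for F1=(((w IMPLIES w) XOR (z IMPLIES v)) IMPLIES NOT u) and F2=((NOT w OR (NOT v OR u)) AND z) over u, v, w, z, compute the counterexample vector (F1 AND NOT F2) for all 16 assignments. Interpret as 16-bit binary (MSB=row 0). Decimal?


F1 = (((w IMPLIES w) XOR (z IMPLIES v)) IMPLIES NOT u)
F2 = ((NOT w OR (NOT v OR u)) AND z)
Counterexample to F1=>F2 is where F1=1 and F2=0.
Evaluate each row (bits = u,v,w,z, MSB first):
  row 0 [0000]: F1=1 F2=0 -> F1&~F2 -> 1
  row 1 [0001]: F1=1 F2=1 -> F1&~F2 -> 0
  row 2 [0010]: F1=1 F2=0 -> F1&~F2 -> 1
  row 3 [0011]: F1=1 F2=1 -> F1&~F2 -> 0
  row 4 [0100]: F1=1 F2=0 -> F1&~F2 -> 1
  row 5 [0101]: F1=1 F2=1 -> F1&~F2 -> 0
  row 6 [0110]: F1=1 F2=0 -> F1&~F2 -> 1
  row 7 [0111]: F1=1 F2=0 -> F1&~F2 -> 1
  row 8 [1000]: F1=1 F2=0 -> F1&~F2 -> 1
  row 9 [1001]: F1=0 F2=1 -> F1&~F2 -> 0
  row 10 [1010]: F1=1 F2=0 -> F1&~F2 -> 1
  row 11 [1011]: F1=0 F2=1 -> F1&~F2 -> 0
  row 12 [1100]: F1=1 F2=0 -> F1&~F2 -> 1
  row 13 [1101]: F1=1 F2=1 -> F1&~F2 -> 0
  row 14 [1110]: F1=1 F2=0 -> F1&~F2 -> 1
  row 15 [1111]: F1=1 F2=1 -> F1&~F2 -> 0
Full result column, 4 rows per line (u,v fixed per line; w,z runs 00..11 left to right):
  rows 0-3 [u,v=00]: 1010  = hex A
  rows 4-7 [u,v=01]: 1011  = hex B
  rows 8-11 [u,v=10]: 1010  = hex A
  rows 12-15 [u,v=11]: 1010  = hex A
Counterexample vector (row 0 .. row 15) = 1010101110101010
Output column grouped in 4s = 1010 1011 1010 1010 = 0xABAA
Convert to decimal digit by digit (value = value*16 + digit):
  A -> 10
  10*16 + 11 (B) = 171
  171*16 + 10 (A) = 2746
  2746*16 + 10 (A) = 43946
Decimal = 43946

43946


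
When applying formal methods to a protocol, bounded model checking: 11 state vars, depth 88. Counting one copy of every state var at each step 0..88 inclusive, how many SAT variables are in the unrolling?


BMC unrolls to depth k, creating one copy of each state var for steps 0..k.
Step count = 88 + 1 = 89 (steps 0 through 88)
Vars per step = 11
Total = 11 * 89 = 979

979


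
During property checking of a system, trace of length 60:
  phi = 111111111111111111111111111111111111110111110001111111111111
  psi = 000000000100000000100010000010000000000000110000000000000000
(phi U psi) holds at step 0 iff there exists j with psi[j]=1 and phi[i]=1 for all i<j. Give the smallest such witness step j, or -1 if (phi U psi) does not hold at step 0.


(phi U psi) at 0: need smallest j with psi[j]=1 and phi[i]=1 for all i in [0,j).
Scan from step 0:
  step 0: phi=1, psi=0 -> continue
  step 1: phi=1, psi=0 -> continue
  step 2: phi=1, psi=0 -> continue
  step 3: phi=1, psi=0 -> continue
  step 9: psi=1 and phi held for [0,9) -> witness found
Witness step = 9

9


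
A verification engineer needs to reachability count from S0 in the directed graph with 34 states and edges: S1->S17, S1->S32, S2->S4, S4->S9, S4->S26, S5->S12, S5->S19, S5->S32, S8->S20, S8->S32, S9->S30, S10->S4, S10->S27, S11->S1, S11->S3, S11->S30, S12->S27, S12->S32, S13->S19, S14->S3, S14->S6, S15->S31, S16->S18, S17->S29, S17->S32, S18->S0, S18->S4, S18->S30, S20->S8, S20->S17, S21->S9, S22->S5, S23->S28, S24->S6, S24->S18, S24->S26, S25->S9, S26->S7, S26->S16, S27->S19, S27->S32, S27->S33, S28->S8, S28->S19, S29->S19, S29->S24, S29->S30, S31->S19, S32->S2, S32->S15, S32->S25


BFS from S0:
  layer 0: {S0}
Reachable set: {S0}
Count = 1

1


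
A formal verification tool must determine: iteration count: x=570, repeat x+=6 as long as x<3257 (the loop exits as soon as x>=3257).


Step 1: x goes from 570 toward 3257 by 6; the body runs while x<3257, so iterations = ceil((bound-start)/step)
Step 2: Distance=2687
Step 3: ceil(2687/6)=448

448


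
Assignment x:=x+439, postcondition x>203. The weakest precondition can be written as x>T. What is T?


Formula: wp(x:=E, P) = P[E/x] (substitute E for x in postcondition)
Step 1: Postcondition: x>203
Step 2: Substitute x+439 for x: x+439>203
Step 3: Solve for x: x > 203-439 = -236

-236


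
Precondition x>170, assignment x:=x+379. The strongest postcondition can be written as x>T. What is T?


Formula: sp(P, x:=E) = exists old_x. (x = E[old_x/x]) AND P[old_x/x] (old_x is the value of x before the assignment; eliminate old_x by solving x = E[old_x/x] for old_x)
Step 1: Precondition P: x>170, i.e. old_x > 170
Step 2: Assignment gives x = old_x + 379, so old_x = x - 379
Step 3: Substitute into P: x - 379 > 170
Step 4: Simplify: x > 170+379 = 549

549


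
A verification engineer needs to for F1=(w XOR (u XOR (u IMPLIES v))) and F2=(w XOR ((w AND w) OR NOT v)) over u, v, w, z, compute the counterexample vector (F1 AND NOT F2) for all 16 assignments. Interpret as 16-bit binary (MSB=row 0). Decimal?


F1 = (w XOR (u XOR (u IMPLIES v)))
F2 = (w XOR ((w AND w) OR NOT v))
Counterexample to F1=>F2 is where F1=1 and F2=0.
Evaluate each row (bits = u,v,w,z, MSB first):
  row 0 [0000]: F1=1 F2=1 -> F1&~F2 -> 0
  row 1 [0001]: F1=1 F2=1 -> F1&~F2 -> 0
  row 2 [0010]: F1=0 F2=0 -> F1&~F2 -> 0
  row 3 [0011]: F1=0 F2=0 -> F1&~F2 -> 0
  row 4 [0100]: F1=1 F2=0 -> F1&~F2 -> 1
  row 5 [0101]: F1=1 F2=0 -> F1&~F2 -> 1
  row 6 [0110]: F1=0 F2=0 -> F1&~F2 -> 0
  row 7 [0111]: F1=0 F2=0 -> F1&~F2 -> 0
  row 8 [1000]: F1=1 F2=1 -> F1&~F2 -> 0
  row 9 [1001]: F1=1 F2=1 -> F1&~F2 -> 0
  row 10 [1010]: F1=0 F2=0 -> F1&~F2 -> 0
  row 11 [1011]: F1=0 F2=0 -> F1&~F2 -> 0
  row 12 [1100]: F1=0 F2=0 -> F1&~F2 -> 0
  row 13 [1101]: F1=0 F2=0 -> F1&~F2 -> 0
  row 14 [1110]: F1=1 F2=0 -> F1&~F2 -> 1
  row 15 [1111]: F1=1 F2=0 -> F1&~F2 -> 1
Full result column, 4 rows per line (u,v fixed per line; w,z runs 00..11 left to right):
  rows 0-3 [u,v=00]: 0000  = hex 0
  rows 4-7 [u,v=01]: 1100  = hex C
  rows 8-11 [u,v=10]: 0000  = hex 0
  rows 12-15 [u,v=11]: 0011  = hex 3
Counterexample vector (row 0 .. row 15) = 0000110000000011
Output column grouped in 4s = 0000 1100 0000 0011 = 0x0C03
Convert to decimal digit by digit (value = value*16 + digit):
  0 -> 0
  0*16 + 12 (C) = 12
  12*16 + 0 = 192
  192*16 + 3 = 3075
Decimal = 3075

3075


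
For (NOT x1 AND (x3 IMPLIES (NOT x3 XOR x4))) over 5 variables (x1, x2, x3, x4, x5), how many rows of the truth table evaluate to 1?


Formula: (NOT x1 AND (x3 IMPLIES (NOT x3 XOR x4))) over 5 vars (32 rows)
Evaluate each row (x1, x2, x3, x4, x5 as bits, MSB first):
  row 0 [00000]: (NOT 0 AND (0 IMPLIES (NOT 0 XOR 0))) -> 1
  row 1 [00001]: (NOT 0 AND (0 IMPLIES (NOT 0 XOR 0))) -> 1
  row 2 [00010]: (NOT 0 AND (0 IMPLIES (NOT 0 XOR 1))) -> 1
  row 3 [00011]: (NOT 0 AND (0 IMPLIES (NOT 0 XOR 1))) -> 1
  row 4 [00100]: (NOT 0 AND (1 IMPLIES (NOT 1 XOR 0))) -> 0
  row 5 [00101]: (NOT 0 AND (1 IMPLIES (NOT 1 XOR 0))) -> 0
  row 6 [00110]: (NOT 0 AND (1 IMPLIES (NOT 1 XOR 1))) -> 1
  row 7 [00111]: (NOT 0 AND (1 IMPLIES (NOT 1 XOR 1))) -> 1
  row 8 [01000]: (NOT 0 AND (0 IMPLIES (NOT 0 XOR 0))) -> 1
  row 9 [01001]: (NOT 0 AND (0 IMPLIES (NOT 0 XOR 0))) -> 1
  row 10 [01010]: (NOT 0 AND (0 IMPLIES (NOT 0 XOR 1))) -> 1
  row 11 [01011]: (NOT 0 AND (0 IMPLIES (NOT 0 XOR 1))) -> 1
  row 12 [01100]: (NOT 0 AND (1 IMPLIES (NOT 1 XOR 0))) -> 0
  row 13 [01101]: (NOT 0 AND (1 IMPLIES (NOT 1 XOR 0))) -> 0
  row 14 [01110]: (NOT 0 AND (1 IMPLIES (NOT 1 XOR 1))) -> 1
  row 15 [01111]: (NOT 0 AND (1 IMPLIES (NOT 1 XOR 1))) -> 1
  row 16 [10000]: (NOT 1 AND (0 IMPLIES (NOT 0 XOR 0))) -> 0
  row 17 [10001]: (NOT 1 AND (0 IMPLIES (NOT 0 XOR 0))) -> 0
  row 18 [10010]: (NOT 1 AND (0 IMPLIES (NOT 0 XOR 1))) -> 0
  row 19 [10011]: (NOT 1 AND (0 IMPLIES (NOT 0 XOR 1))) -> 0
  row 20 [10100]: (NOT 1 AND (1 IMPLIES (NOT 1 XOR 0))) -> 0
  row 21 [10101]: (NOT 1 AND (1 IMPLIES (NOT 1 XOR 0))) -> 0
  row 22 [10110]: (NOT 1 AND (1 IMPLIES (NOT 1 XOR 1))) -> 0
  row 23 [10111]: (NOT 1 AND (1 IMPLIES (NOT 1 XOR 1))) -> 0
  row 24 [11000]: (NOT 1 AND (0 IMPLIES (NOT 0 XOR 0))) -> 0
  row 25 [11001]: (NOT 1 AND (0 IMPLIES (NOT 0 XOR 0))) -> 0
  row 26 [11010]: (NOT 1 AND (0 IMPLIES (NOT 0 XOR 1))) -> 0
  row 27 [11011]: (NOT 1 AND (0 IMPLIES (NOT 0 XOR 1))) -> 0
  row 28 [11100]: (NOT 1 AND (1 IMPLIES (NOT 1 XOR 0))) -> 0
  row 29 [11101]: (NOT 1 AND (1 IMPLIES (NOT 1 XOR 0))) -> 0
  row 30 [11110]: (NOT 1 AND (1 IMPLIES (NOT 1 XOR 1))) -> 0
  row 31 [11111]: (NOT 1 AND (1 IMPLIES (NOT 1 XOR 1))) -> 0
Full result column, 8 rows per line (x1,x2 fixed per line; x3,x4,x5 runs 000..111 left to right):
  rows 0-7 [x1,x2=00]: 11110011  (ones: 6)
  rows 8-15 [x1,x2=01]: 11110011  (ones: 6)
  rows 16-23 [x1,x2=10]: 00000000  (ones: 0)
  rows 24-31 [x1,x2=11]: 00000000  (ones: 0)
Count of 1-rows = 6+6+0+0 = 12

12


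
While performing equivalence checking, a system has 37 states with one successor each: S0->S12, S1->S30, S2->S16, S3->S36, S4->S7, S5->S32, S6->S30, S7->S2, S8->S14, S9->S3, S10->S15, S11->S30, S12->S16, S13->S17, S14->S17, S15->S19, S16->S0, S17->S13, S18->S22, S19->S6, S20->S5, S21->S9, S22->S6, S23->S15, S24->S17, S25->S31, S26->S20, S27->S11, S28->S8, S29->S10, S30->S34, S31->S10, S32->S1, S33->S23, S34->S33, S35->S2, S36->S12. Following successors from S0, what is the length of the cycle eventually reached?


Trace from S0 until a state repeats:
  S0 -> S12 -> S16 -> S0
S0 first seen at step 0, revisited at step 3.
Cycle length = 3 - 0 = 3

3


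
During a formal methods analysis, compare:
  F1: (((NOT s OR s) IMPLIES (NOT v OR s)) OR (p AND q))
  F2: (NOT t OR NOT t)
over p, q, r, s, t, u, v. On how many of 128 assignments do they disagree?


F1 = (((NOT s OR s) IMPLIES (NOT v OR s)) OR (p AND q))
F2 = (NOT t OR NOT t)
Evaluate both on each of 128 rows (bits = p,q,r,s,t,u,v):
  row 0 [0000000]: F1=1 F2=1 -> 0
  row 1 [0000001]: F1=0 F2=1 (differ) -> 1
  row 2 [0000010]: F1=1 F2=1 -> 0
  row 3 [0000011]: F1=0 F2=1 (differ) -> 1
  row 4 [0000100]: F1=1 F2=0 (differ) -> 1
  (every remaining row is evaluated the same way; all 128 results are listed next)
Full result column, 8 rows per line (p,q,r,s fixed per line; t,u,v runs 000..111 left to right):
  rows 0-7 [p,q,r,s=0000]: 01011010  (ones: 4)
  rows 8-15 [p,q,r,s=0001]: 00001111  (ones: 4)
  rows 16-23 [p,q,r,s=0010]: 01011010  (ones: 4)
  rows 24-31 [p,q,r,s=0011]: 00001111  (ones: 4)
  rows 32-39 [p,q,r,s=0100]: 01011010  (ones: 4)
  rows 40-47 [p,q,r,s=0101]: 00001111  (ones: 4)
  rows 48-55 [p,q,r,s=0110]: 01011010  (ones: 4)
  rows 56-63 [p,q,r,s=0111]: 00001111  (ones: 4)
  rows 64-71 [p,q,r,s=1000]: 01011010  (ones: 4)
  rows 72-79 [p,q,r,s=1001]: 00001111  (ones: 4)
  rows 80-87 [p,q,r,s=1010]: 01011010  (ones: 4)
  rows 88-95 [p,q,r,s=1011]: 00001111  (ones: 4)
  rows 96-103 [p,q,r,s=1100]: 00001111  (ones: 4)
  rows 104-111 [p,q,r,s=1101]: 00001111  (ones: 4)
  rows 112-119 [p,q,r,s=1110]: 00001111  (ones: 4)
  rows 120-127 [p,q,r,s=1111]: 00001111  (ones: 4)
Disagreements = 4+4+4+4+4+4+4+4+4+4+4+4+4+4+4+4 = 64

64


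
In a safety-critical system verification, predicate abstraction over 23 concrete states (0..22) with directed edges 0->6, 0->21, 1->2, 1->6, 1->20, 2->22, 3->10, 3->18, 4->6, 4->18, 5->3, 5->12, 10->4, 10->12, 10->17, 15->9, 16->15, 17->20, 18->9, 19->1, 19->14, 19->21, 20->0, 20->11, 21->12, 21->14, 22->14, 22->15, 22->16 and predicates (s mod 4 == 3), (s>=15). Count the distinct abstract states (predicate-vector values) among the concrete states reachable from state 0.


BFS from 0:
Concrete reachable: {0, 6, 12, 14, 21}
Abstract via predicates (s mod 4 == 3), (s>=15):
  (0,0) <- {0, 6, 12, 14}
  (0,1) <- {21}
Distinct abstract states = 2

2


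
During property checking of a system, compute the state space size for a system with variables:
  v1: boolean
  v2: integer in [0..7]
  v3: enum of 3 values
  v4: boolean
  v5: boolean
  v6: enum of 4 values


State space = product of domain sizes of all variables.
Domain sizes:
  v1 (boolean): 2
  v2 (integer in [0..7]): 8
  v3 (enum of 3 values): 3
  v4 (boolean): 2
  v5 (boolean): 2
  v6 (enum of 4 values): 4
Product = 2 * 8 * 3 * 2 * 2 * 4 = 768

768


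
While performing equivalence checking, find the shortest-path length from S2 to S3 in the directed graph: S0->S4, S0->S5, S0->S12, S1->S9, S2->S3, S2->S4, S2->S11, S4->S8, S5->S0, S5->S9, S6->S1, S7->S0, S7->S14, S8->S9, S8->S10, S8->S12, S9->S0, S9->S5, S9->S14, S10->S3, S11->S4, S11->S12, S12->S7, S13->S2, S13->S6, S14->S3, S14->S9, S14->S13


BFS layer-by-layer from S2:
  dist 0: {S2}
  dist 1: {S3, S4, S11}
  -> S3 reached at distance 1
Shortest path length = 1

1


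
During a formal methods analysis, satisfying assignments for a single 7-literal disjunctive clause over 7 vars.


Step 1: Total=2^7=128
Step 2: Unsat when all 7 false: 2^0=1
Step 3: Sat=128-1=127

127


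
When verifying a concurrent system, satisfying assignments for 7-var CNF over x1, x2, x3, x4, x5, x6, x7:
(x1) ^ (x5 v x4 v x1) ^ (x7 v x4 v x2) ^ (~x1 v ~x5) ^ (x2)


CNF with 5 clauses over 7 vars (128 assignments).
An assignment satisfies CNF iff every clause has >=1 true literal.
Check each row (bits = x1,x2,x3,x4,x5,x6,x7; clause T/F shown):
  row 0 [0000000]: clauses=FFFTF -> 0
  row 1 [0000001]: clauses=FFTTF -> 0
  row 2 [0000010]: clauses=FFFTF -> 0
  row 3 [0000011]: clauses=FFTTF -> 0
  row 4 [0000100]: clauses=FTFTF -> 0
  (every remaining row is evaluated the same way; all 128 results are listed next)
Full result column, 8 rows per line (x1,x2,x3,x4 fixed per line; x5,x6,x7 runs 000..111 left to right):
  rows 0-7 [x1,x2,x3,x4=0000]: 00000000  (ones: 0)
  rows 8-15 [x1,x2,x3,x4=0001]: 00000000  (ones: 0)
  rows 16-23 [x1,x2,x3,x4=0010]: 00000000  (ones: 0)
  rows 24-31 [x1,x2,x3,x4=0011]: 00000000  (ones: 0)
  rows 32-39 [x1,x2,x3,x4=0100]: 00000000  (ones: 0)
  rows 40-47 [x1,x2,x3,x4=0101]: 00000000  (ones: 0)
  rows 48-55 [x1,x2,x3,x4=0110]: 00000000  (ones: 0)
  rows 56-63 [x1,x2,x3,x4=0111]: 00000000  (ones: 0)
  rows 64-71 [x1,x2,x3,x4=1000]: 00000000  (ones: 0)
  rows 72-79 [x1,x2,x3,x4=1001]: 00000000  (ones: 0)
  rows 80-87 [x1,x2,x3,x4=1010]: 00000000  (ones: 0)
  rows 88-95 [x1,x2,x3,x4=1011]: 00000000  (ones: 0)
  rows 96-103 [x1,x2,x3,x4=1100]: 11110000  (ones: 4)
  rows 104-111 [x1,x2,x3,x4=1101]: 11110000  (ones: 4)
  rows 112-119 [x1,x2,x3,x4=1110]: 11110000  (ones: 4)
  rows 120-127 [x1,x2,x3,x4=1111]: 11110000  (ones: 4)
Satisfying assignments = 0+0+0+0+0+0+0+0+0+0+0+0+4+4+4+4 = 16

16


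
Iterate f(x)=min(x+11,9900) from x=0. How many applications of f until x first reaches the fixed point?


Step 1: x=0, cap=9900, increment=11
Step 2: x grows by 11 each step until capped at 9900; fixed point is x=9900
Step 3: iterations = ceil(9900/11) = 900

900


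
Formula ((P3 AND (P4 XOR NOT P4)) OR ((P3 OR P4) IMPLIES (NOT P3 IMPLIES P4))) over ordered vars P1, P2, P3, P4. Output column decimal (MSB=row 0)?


Formula: ((P3 AND (P4 XOR NOT P4)) OR ((P3 OR P4) IMPLIES (NOT P3 IMPLIES P4))) over P1, P2, P3, P4 (16 rows)
Evaluate each row (bits = P1,P2,P3,P4, MSB first):
  row 0 [0000]: ((0 AND (0 XOR NOT 0)) OR ((0 OR 0) IMPLIES (NOT 0 IMPLIES 0))) -> 1
  row 1 [0001]: ((0 AND (1 XOR NOT 1)) OR ((0 OR 1) IMPLIES (NOT 0 IMPLIES 1))) -> 1
  row 2 [0010]: ((1 AND (0 XOR NOT 0)) OR ((1 OR 0) IMPLIES (NOT 1 IMPLIES 0))) -> 1
  row 3 [0011]: ((1 AND (1 XOR NOT 1)) OR ((1 OR 1) IMPLIES (NOT 1 IMPLIES 1))) -> 1
  row 4 [0100]: ((0 AND (0 XOR NOT 0)) OR ((0 OR 0) IMPLIES (NOT 0 IMPLIES 0))) -> 1
  row 5 [0101]: ((0 AND (1 XOR NOT 1)) OR ((0 OR 1) IMPLIES (NOT 0 IMPLIES 1))) -> 1
  row 6 [0110]: ((1 AND (0 XOR NOT 0)) OR ((1 OR 0) IMPLIES (NOT 1 IMPLIES 0))) -> 1
  row 7 [0111]: ((1 AND (1 XOR NOT 1)) OR ((1 OR 1) IMPLIES (NOT 1 IMPLIES 1))) -> 1
  row 8 [1000]: ((0 AND (0 XOR NOT 0)) OR ((0 OR 0) IMPLIES (NOT 0 IMPLIES 0))) -> 1
  row 9 [1001]: ((0 AND (1 XOR NOT 1)) OR ((0 OR 1) IMPLIES (NOT 0 IMPLIES 1))) -> 1
  row 10 [1010]: ((1 AND (0 XOR NOT 0)) OR ((1 OR 0) IMPLIES (NOT 1 IMPLIES 0))) -> 1
  row 11 [1011]: ((1 AND (1 XOR NOT 1)) OR ((1 OR 1) IMPLIES (NOT 1 IMPLIES 1))) -> 1
  row 12 [1100]: ((0 AND (0 XOR NOT 0)) OR ((0 OR 0) IMPLIES (NOT 0 IMPLIES 0))) -> 1
  row 13 [1101]: ((0 AND (1 XOR NOT 1)) OR ((0 OR 1) IMPLIES (NOT 0 IMPLIES 1))) -> 1
  row 14 [1110]: ((1 AND (0 XOR NOT 0)) OR ((1 OR 0) IMPLIES (NOT 1 IMPLIES 0))) -> 1
  row 15 [1111]: ((1 AND (1 XOR NOT 1)) OR ((1 OR 1) IMPLIES (NOT 1 IMPLIES 1))) -> 1
Full result column, 4 rows per line (P1,P2 fixed per line; P3,P4 runs 00..11 left to right):
  rows 0-3 [P1,P2=00]: 1111  = hex F
  rows 4-7 [P1,P2=01]: 1111  = hex F
  rows 8-11 [P1,P2=10]: 1111  = hex F
  rows 12-15 [P1,P2=11]: 1111  = hex F
Output column (row 0 .. row 15) = 1111111111111111
Output column grouped in 4s = 1111 1111 1111 1111 = 0xFFFF
Convert to decimal digit by digit (value = value*16 + digit):
  F -> 15
  15*16 + 15 (F) = 255
  255*16 + 15 (F) = 4095
  4095*16 + 15 (F) = 65535
Decimal = 65535

65535


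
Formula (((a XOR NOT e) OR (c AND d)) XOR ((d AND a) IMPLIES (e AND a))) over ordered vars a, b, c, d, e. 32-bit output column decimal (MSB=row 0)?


Formula: (((a XOR NOT e) OR (c AND d)) XOR ((d AND a) IMPLIES (e AND a))) over a, b, c, d, e (32 rows)
Evaluate each row (bits = a,b,c,d,e, MSB first):
  row 0 [00000]: (((0 XOR NOT 0) OR (0 AND 0)) XOR ((0 AND 0) IMPLIES (0 AND 0))) -> 0
  row 1 [00001]: (((0 XOR NOT 1) OR (0 AND 0)) XOR ((0 AND 0) IMPLIES (1 AND 0))) -> 1
  row 2 [00010]: (((0 XOR NOT 0) OR (0 AND 1)) XOR ((1 AND 0) IMPLIES (0 AND 0))) -> 0
  row 3 [00011]: (((0 XOR NOT 1) OR (0 AND 1)) XOR ((1 AND 0) IMPLIES (1 AND 0))) -> 1
  row 4 [00100]: (((0 XOR NOT 0) OR (1 AND 0)) XOR ((0 AND 0) IMPLIES (0 AND 0))) -> 0
  row 5 [00101]: (((0 XOR NOT 1) OR (1 AND 0)) XOR ((0 AND 0) IMPLIES (1 AND 0))) -> 1
  row 6 [00110]: (((0 XOR NOT 0) OR (1 AND 1)) XOR ((1 AND 0) IMPLIES (0 AND 0))) -> 0
  row 7 [00111]: (((0 XOR NOT 1) OR (1 AND 1)) XOR ((1 AND 0) IMPLIES (1 AND 0))) -> 0
  row 8 [01000]: (((0 XOR NOT 0) OR (0 AND 0)) XOR ((0 AND 0) IMPLIES (0 AND 0))) -> 0
  row 9 [01001]: (((0 XOR NOT 1) OR (0 AND 0)) XOR ((0 AND 0) IMPLIES (1 AND 0))) -> 1
  row 10 [01010]: (((0 XOR NOT 0) OR (0 AND 1)) XOR ((1 AND 0) IMPLIES (0 AND 0))) -> 0
  row 11 [01011]: (((0 XOR NOT 1) OR (0 AND 1)) XOR ((1 AND 0) IMPLIES (1 AND 0))) -> 1
  row 12 [01100]: (((0 XOR NOT 0) OR (1 AND 0)) XOR ((0 AND 0) IMPLIES (0 AND 0))) -> 0
  row 13 [01101]: (((0 XOR NOT 1) OR (1 AND 0)) XOR ((0 AND 0) IMPLIES (1 AND 0))) -> 1
  row 14 [01110]: (((0 XOR NOT 0) OR (1 AND 1)) XOR ((1 AND 0) IMPLIES (0 AND 0))) -> 0
  row 15 [01111]: (((0 XOR NOT 1) OR (1 AND 1)) XOR ((1 AND 0) IMPLIES (1 AND 0))) -> 0
  row 16 [10000]: (((1 XOR NOT 0) OR (0 AND 0)) XOR ((0 AND 1) IMPLIES (0 AND 1))) -> 1
  row 17 [10001]: (((1 XOR NOT 1) OR (0 AND 0)) XOR ((0 AND 1) IMPLIES (1 AND 1))) -> 0
  row 18 [10010]: (((1 XOR NOT 0) OR (0 AND 1)) XOR ((1 AND 1) IMPLIES (0 AND 1))) -> 0
  row 19 [10011]: (((1 XOR NOT 1) OR (0 AND 1)) XOR ((1 AND 1) IMPLIES (1 AND 1))) -> 0
  row 20 [10100]: (((1 XOR NOT 0) OR (1 AND 0)) XOR ((0 AND 1) IMPLIES (0 AND 1))) -> 1
  row 21 [10101]: (((1 XOR NOT 1) OR (1 AND 0)) XOR ((0 AND 1) IMPLIES (1 AND 1))) -> 0
  row 22 [10110]: (((1 XOR NOT 0) OR (1 AND 1)) XOR ((1 AND 1) IMPLIES (0 AND 1))) -> 1
  row 23 [10111]: (((1 XOR NOT 1) OR (1 AND 1)) XOR ((1 AND 1) IMPLIES (1 AND 1))) -> 0
  row 24 [11000]: (((1 XOR NOT 0) OR (0 AND 0)) XOR ((0 AND 1) IMPLIES (0 AND 1))) -> 1
  row 25 [11001]: (((1 XOR NOT 1) OR (0 AND 0)) XOR ((0 AND 1) IMPLIES (1 AND 1))) -> 0
  row 26 [11010]: (((1 XOR NOT 0) OR (0 AND 1)) XOR ((1 AND 1) IMPLIES (0 AND 1))) -> 0
  row 27 [11011]: (((1 XOR NOT 1) OR (0 AND 1)) XOR ((1 AND 1) IMPLIES (1 AND 1))) -> 0
  row 28 [11100]: (((1 XOR NOT 0) OR (1 AND 0)) XOR ((0 AND 1) IMPLIES (0 AND 1))) -> 1
  row 29 [11101]: (((1 XOR NOT 1) OR (1 AND 0)) XOR ((0 AND 1) IMPLIES (1 AND 1))) -> 0
  row 30 [11110]: (((1 XOR NOT 0) OR (1 AND 1)) XOR ((1 AND 1) IMPLIES (0 AND 1))) -> 1
  row 31 [11111]: (((1 XOR NOT 1) OR (1 AND 1)) XOR ((1 AND 1) IMPLIES (1 AND 1))) -> 0
Full result column, 4 rows per line (a,b,c fixed per line; d,e runs 00..11 left to right):
  rows 0-3 [a,b,c=000]: 0101  = hex 5
  rows 4-7 [a,b,c=001]: 0100  = hex 4
  rows 8-11 [a,b,c=010]: 0101  = hex 5
  rows 12-15 [a,b,c=011]: 0100  = hex 4
  rows 16-19 [a,b,c=100]: 1000  = hex 8
  rows 20-23 [a,b,c=101]: 1010  = hex A
  rows 24-27 [a,b,c=110]: 1000  = hex 8
  rows 28-31 [a,b,c=111]: 1010  = hex A
Output column (row 0 .. row 31) = 01010100010101001000101010001010
Output column grouped in 4s = 0101 0100 0101 0100 1000 1010 1000 1010 = 0x54548A8A
Convert to decimal digit by digit (value = value*16 + digit):
  5 -> 5
  5*16 + 4 = 84
  84*16 + 5 = 1349
  1349*16 + 4 = 21588
  21588*16 + 8 = 345416
  345416*16 + 10 (A) = 5526666
  5526666*16 + 8 = 88426664
  88426664*16 + 10 (A) = 1414826634
Decimal = 1414826634

1414826634


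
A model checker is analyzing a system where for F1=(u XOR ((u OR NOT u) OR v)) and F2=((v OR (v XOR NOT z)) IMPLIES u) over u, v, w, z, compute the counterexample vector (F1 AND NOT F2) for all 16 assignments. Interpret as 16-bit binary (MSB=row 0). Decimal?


F1 = (u XOR ((u OR NOT u) OR v))
F2 = ((v OR (v XOR NOT z)) IMPLIES u)
Counterexample to F1=>F2 is where F1=1 and F2=0.
Evaluate each row (bits = u,v,w,z, MSB first):
  row 0 [0000]: F1=1 F2=0 -> F1&~F2 -> 1
  row 1 [0001]: F1=1 F2=1 -> F1&~F2 -> 0
  row 2 [0010]: F1=1 F2=0 -> F1&~F2 -> 1
  row 3 [0011]: F1=1 F2=1 -> F1&~F2 -> 0
  row 4 [0100]: F1=1 F2=0 -> F1&~F2 -> 1
  row 5 [0101]: F1=1 F2=0 -> F1&~F2 -> 1
  row 6 [0110]: F1=1 F2=0 -> F1&~F2 -> 1
  row 7 [0111]: F1=1 F2=0 -> F1&~F2 -> 1
  row 8 [1000]: F1=0 F2=1 -> F1&~F2 -> 0
  row 9 [1001]: F1=0 F2=1 -> F1&~F2 -> 0
  row 10 [1010]: F1=0 F2=1 -> F1&~F2 -> 0
  row 11 [1011]: F1=0 F2=1 -> F1&~F2 -> 0
  row 12 [1100]: F1=0 F2=1 -> F1&~F2 -> 0
  row 13 [1101]: F1=0 F2=1 -> F1&~F2 -> 0
  row 14 [1110]: F1=0 F2=1 -> F1&~F2 -> 0
  row 15 [1111]: F1=0 F2=1 -> F1&~F2 -> 0
Full result column, 4 rows per line (u,v fixed per line; w,z runs 00..11 left to right):
  rows 0-3 [u,v=00]: 1010  = hex A
  rows 4-7 [u,v=01]: 1111  = hex F
  rows 8-11 [u,v=10]: 0000  = hex 0
  rows 12-15 [u,v=11]: 0000  = hex 0
Counterexample vector (row 0 .. row 15) = 1010111100000000
Output column grouped in 4s = 1010 1111 0000 0000 = 0xAF00
Convert to decimal digit by digit (value = value*16 + digit):
  A -> 10
  10*16 + 15 (F) = 175
  175*16 + 0 = 2800
  2800*16 + 0 = 44800
Decimal = 44800

44800


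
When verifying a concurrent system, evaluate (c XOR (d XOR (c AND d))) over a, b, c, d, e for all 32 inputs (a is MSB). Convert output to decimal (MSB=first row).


Formula: (c XOR (d XOR (c AND d))) over a, b, c, d, e (32 rows)
Evaluate each row (bits = a,b,c,d,e, MSB first):
  row 0 [00000]: (0 XOR (0 XOR (0 AND 0))) -> 0
  row 1 [00001]: (0 XOR (0 XOR (0 AND 0))) -> 0
  row 2 [00010]: (0 XOR (1 XOR (0 AND 1))) -> 1
  row 3 [00011]: (0 XOR (1 XOR (0 AND 1))) -> 1
  row 4 [00100]: (1 XOR (0 XOR (1 AND 0))) -> 1
  row 5 [00101]: (1 XOR (0 XOR (1 AND 0))) -> 1
  row 6 [00110]: (1 XOR (1 XOR (1 AND 1))) -> 1
  row 7 [00111]: (1 XOR (1 XOR (1 AND 1))) -> 1
  row 8 [01000]: (0 XOR (0 XOR (0 AND 0))) -> 0
  row 9 [01001]: (0 XOR (0 XOR (0 AND 0))) -> 0
  row 10 [01010]: (0 XOR (1 XOR (0 AND 1))) -> 1
  row 11 [01011]: (0 XOR (1 XOR (0 AND 1))) -> 1
  row 12 [01100]: (1 XOR (0 XOR (1 AND 0))) -> 1
  row 13 [01101]: (1 XOR (0 XOR (1 AND 0))) -> 1
  row 14 [01110]: (1 XOR (1 XOR (1 AND 1))) -> 1
  row 15 [01111]: (1 XOR (1 XOR (1 AND 1))) -> 1
  row 16 [10000]: (0 XOR (0 XOR (0 AND 0))) -> 0
  row 17 [10001]: (0 XOR (0 XOR (0 AND 0))) -> 0
  row 18 [10010]: (0 XOR (1 XOR (0 AND 1))) -> 1
  row 19 [10011]: (0 XOR (1 XOR (0 AND 1))) -> 1
  row 20 [10100]: (1 XOR (0 XOR (1 AND 0))) -> 1
  row 21 [10101]: (1 XOR (0 XOR (1 AND 0))) -> 1
  row 22 [10110]: (1 XOR (1 XOR (1 AND 1))) -> 1
  row 23 [10111]: (1 XOR (1 XOR (1 AND 1))) -> 1
  row 24 [11000]: (0 XOR (0 XOR (0 AND 0))) -> 0
  row 25 [11001]: (0 XOR (0 XOR (0 AND 0))) -> 0
  row 26 [11010]: (0 XOR (1 XOR (0 AND 1))) -> 1
  row 27 [11011]: (0 XOR (1 XOR (0 AND 1))) -> 1
  row 28 [11100]: (1 XOR (0 XOR (1 AND 0))) -> 1
  row 29 [11101]: (1 XOR (0 XOR (1 AND 0))) -> 1
  row 30 [11110]: (1 XOR (1 XOR (1 AND 1))) -> 1
  row 31 [11111]: (1 XOR (1 XOR (1 AND 1))) -> 1
Full result column, 4 rows per line (a,b,c fixed per line; d,e runs 00..11 left to right):
  rows 0-3 [a,b,c=000]: 0011  = hex 3
  rows 4-7 [a,b,c=001]: 1111  = hex F
  rows 8-11 [a,b,c=010]: 0011  = hex 3
  rows 12-15 [a,b,c=011]: 1111  = hex F
  rows 16-19 [a,b,c=100]: 0011  = hex 3
  rows 20-23 [a,b,c=101]: 1111  = hex F
  rows 24-27 [a,b,c=110]: 0011  = hex 3
  rows 28-31 [a,b,c=111]: 1111  = hex F
Output column (row 0 .. row 31) = 00111111001111110011111100111111
Output column grouped in 4s = 0011 1111 0011 1111 0011 1111 0011 1111 = 0x3F3F3F3F
Convert to decimal digit by digit (value = value*16 + digit):
  3 -> 3
  3*16 + 15 (F) = 63
  63*16 + 3 = 1011
  1011*16 + 15 (F) = 16191
  16191*16 + 3 = 259059
  259059*16 + 15 (F) = 4144959
  4144959*16 + 3 = 66319347
  66319347*16 + 15 (F) = 1061109567
Decimal = 1061109567

1061109567


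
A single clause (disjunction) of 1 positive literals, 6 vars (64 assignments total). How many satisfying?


Step 1: Total=2^6=64
Step 2: Unsat when all 1 false: 2^5=32
Step 3: Sat=64-32=32

32


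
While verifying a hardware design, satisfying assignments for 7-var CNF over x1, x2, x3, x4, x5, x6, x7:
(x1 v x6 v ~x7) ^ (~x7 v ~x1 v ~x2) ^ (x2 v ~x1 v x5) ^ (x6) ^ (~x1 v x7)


CNF with 5 clauses over 7 vars (128 assignments).
An assignment satisfies CNF iff every clause has >=1 true literal.
Check each row (bits = x1,x2,x3,x4,x5,x6,x7; clause T/F shown):
  row 0 [0000000]: clauses=TTTFT -> 0
  row 1 [0000001]: clauses=FTTFT -> 0
  row 2 [0000010]: clauses=TTTTT -> 1
  row 3 [0000011]: clauses=TTTTT -> 1
  row 4 [0000100]: clauses=TTTFT -> 0
  (every remaining row is evaluated the same way; all 128 results are listed next)
Full result column, 8 rows per line (x1,x2,x3,x4 fixed per line; x5,x6,x7 runs 000..111 left to right):
  rows 0-7 [x1,x2,x3,x4=0000]: 00110011  (ones: 4)
  rows 8-15 [x1,x2,x3,x4=0001]: 00110011  (ones: 4)
  rows 16-23 [x1,x2,x3,x4=0010]: 00110011  (ones: 4)
  rows 24-31 [x1,x2,x3,x4=0011]: 00110011  (ones: 4)
  rows 32-39 [x1,x2,x3,x4=0100]: 00110011  (ones: 4)
  rows 40-47 [x1,x2,x3,x4=0101]: 00110011  (ones: 4)
  rows 48-55 [x1,x2,x3,x4=0110]: 00110011  (ones: 4)
  rows 56-63 [x1,x2,x3,x4=0111]: 00110011  (ones: 4)
  rows 64-71 [x1,x2,x3,x4=1000]: 00000001  (ones: 1)
  rows 72-79 [x1,x2,x3,x4=1001]: 00000001  (ones: 1)
  rows 80-87 [x1,x2,x3,x4=1010]: 00000001  (ones: 1)
  rows 88-95 [x1,x2,x3,x4=1011]: 00000001  (ones: 1)
  rows 96-103 [x1,x2,x3,x4=1100]: 00000000  (ones: 0)
  rows 104-111 [x1,x2,x3,x4=1101]: 00000000  (ones: 0)
  rows 112-119 [x1,x2,x3,x4=1110]: 00000000  (ones: 0)
  rows 120-127 [x1,x2,x3,x4=1111]: 00000000  (ones: 0)
Satisfying assignments = 4+4+4+4+4+4+4+4+1+1+1+1+0+0+0+0 = 36

36


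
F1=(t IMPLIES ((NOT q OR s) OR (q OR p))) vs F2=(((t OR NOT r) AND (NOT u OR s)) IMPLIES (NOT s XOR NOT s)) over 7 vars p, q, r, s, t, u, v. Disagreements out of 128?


F1 = (t IMPLIES ((NOT q OR s) OR (q OR p)))
F2 = (((t OR NOT r) AND (NOT u OR s)) IMPLIES (NOT s XOR NOT s))
Evaluate both on each of 128 rows (bits = p,q,r,s,t,u,v):
  row 0 [0000000]: F1=1 F2=0 (differ) -> 1
  row 1 [0000001]: F1=1 F2=0 (differ) -> 1
  row 2 [0000010]: F1=1 F2=1 -> 0
  row 3 [0000011]: F1=1 F2=1 -> 0
  row 4 [0000100]: F1=1 F2=0 (differ) -> 1
  (every remaining row is evaluated the same way; all 128 results are listed next)
Full result column, 8 rows per line (p,q,r,s fixed per line; t,u,v runs 000..111 left to right):
  rows 0-7 [p,q,r,s=0000]: 11001100  (ones: 4)
  rows 8-15 [p,q,r,s=0001]: 11111111  (ones: 8)
  rows 16-23 [p,q,r,s=0010]: 00001100  (ones: 2)
  rows 24-31 [p,q,r,s=0011]: 00001111  (ones: 4)
  rows 32-39 [p,q,r,s=0100]: 11001100  (ones: 4)
  rows 40-47 [p,q,r,s=0101]: 11111111  (ones: 8)
  rows 48-55 [p,q,r,s=0110]: 00001100  (ones: 2)
  rows 56-63 [p,q,r,s=0111]: 00001111  (ones: 4)
  rows 64-71 [p,q,r,s=1000]: 11001100  (ones: 4)
  rows 72-79 [p,q,r,s=1001]: 11111111  (ones: 8)
  rows 80-87 [p,q,r,s=1010]: 00001100  (ones: 2)
  rows 88-95 [p,q,r,s=1011]: 00001111  (ones: 4)
  rows 96-103 [p,q,r,s=1100]: 11001100  (ones: 4)
  rows 104-111 [p,q,r,s=1101]: 11111111  (ones: 8)
  rows 112-119 [p,q,r,s=1110]: 00001100  (ones: 2)
  rows 120-127 [p,q,r,s=1111]: 00001111  (ones: 4)
Disagreements = 4+8+2+4+4+8+2+4+4+8+2+4+4+8+2+4 = 72

72


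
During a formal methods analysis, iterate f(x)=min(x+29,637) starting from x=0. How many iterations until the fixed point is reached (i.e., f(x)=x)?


Step 1: x=0, cap=637, increment=29
Step 2: x grows by 29 each step until capped at 637; fixed point is x=637
Step 3: iterations = ceil(637/29) = 22

22


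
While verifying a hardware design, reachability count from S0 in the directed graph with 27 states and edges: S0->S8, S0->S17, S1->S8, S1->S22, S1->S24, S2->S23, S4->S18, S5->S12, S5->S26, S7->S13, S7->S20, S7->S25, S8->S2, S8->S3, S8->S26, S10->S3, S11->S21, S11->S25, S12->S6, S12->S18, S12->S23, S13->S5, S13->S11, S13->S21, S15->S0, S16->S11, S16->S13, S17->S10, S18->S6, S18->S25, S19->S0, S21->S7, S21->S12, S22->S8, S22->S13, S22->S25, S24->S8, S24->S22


BFS from S0:
  layer 0: {S0}
  layer 1: {S8, S17}
  layer 2: {S2, S3, S10, S26}
  layer 3: {S23}
Reachable set: {S0, S2, S3, S8, S10, S17, S23, S26}
Count = 8

8


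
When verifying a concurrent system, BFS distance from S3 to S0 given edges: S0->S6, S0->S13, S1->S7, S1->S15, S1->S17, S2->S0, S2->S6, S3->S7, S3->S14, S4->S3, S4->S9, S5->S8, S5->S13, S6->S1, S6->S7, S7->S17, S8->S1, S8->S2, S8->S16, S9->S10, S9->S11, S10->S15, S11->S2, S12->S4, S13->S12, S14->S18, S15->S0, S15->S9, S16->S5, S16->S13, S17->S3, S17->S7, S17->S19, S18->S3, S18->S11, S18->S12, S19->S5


BFS layer-by-layer from S3:
  dist 0: {S3}
  dist 1: {S7, S14}
  dist 2: {S17, S18}
  dist 3: {S11, S12, S19}
  dist 4: {S2, S4, S5}
  dist 5: {S0, S6, S8, S9, S13}
  -> S0 reached at distance 5
Shortest path length = 5

5


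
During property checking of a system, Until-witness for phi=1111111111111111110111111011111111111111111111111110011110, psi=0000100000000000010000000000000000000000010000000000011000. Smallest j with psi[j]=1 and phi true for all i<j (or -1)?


(phi U psi) at 0: need smallest j with psi[j]=1 and phi[i]=1 for all i in [0,j).
Scan from step 0:
  step 0: phi=1, psi=0 -> continue
  step 1: phi=1, psi=0 -> continue
  step 2: phi=1, psi=0 -> continue
  step 3: phi=1, psi=0 -> continue
  step 4: psi=1 and phi held for [0,4) -> witness found
Witness step = 4

4


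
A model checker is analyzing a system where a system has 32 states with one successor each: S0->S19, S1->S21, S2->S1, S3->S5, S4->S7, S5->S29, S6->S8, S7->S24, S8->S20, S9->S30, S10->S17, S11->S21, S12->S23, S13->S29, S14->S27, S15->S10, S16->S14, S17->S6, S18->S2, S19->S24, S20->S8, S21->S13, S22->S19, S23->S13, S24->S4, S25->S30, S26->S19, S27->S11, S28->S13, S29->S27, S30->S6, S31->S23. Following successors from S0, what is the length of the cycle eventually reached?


Trace from S0 until a state repeats:
  S0 -> S19 -> S24 -> S4 -> S7 -> S24
S24 first seen at step 2, revisited at step 5.
Cycle length = 5 - 2 = 3

3


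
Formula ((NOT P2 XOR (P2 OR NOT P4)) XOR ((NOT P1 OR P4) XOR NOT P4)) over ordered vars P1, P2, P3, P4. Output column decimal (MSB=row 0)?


Formula: ((NOT P2 XOR (P2 OR NOT P4)) XOR ((NOT P1 OR P4) XOR NOT P4)) over P1, P2, P3, P4 (16 rows)
Evaluate each row (bits = P1,P2,P3,P4, MSB first):
  row 0 [0000]: ((NOT 0 XOR (0 OR NOT 0)) XOR ((NOT 0 OR 0) XOR NOT 0)) -> 0
  row 1 [0001]: ((NOT 0 XOR (0 OR NOT 1)) XOR ((NOT 0 OR 1) XOR NOT 1)) -> 0
  row 2 [0010]: ((NOT 0 XOR (0 OR NOT 0)) XOR ((NOT 0 OR 0) XOR NOT 0)) -> 0
  row 3 [0011]: ((NOT 0 XOR (0 OR NOT 1)) XOR ((NOT 0 OR 1) XOR NOT 1)) -> 0
  row 4 [0100]: ((NOT 1 XOR (1 OR NOT 0)) XOR ((NOT 0 OR 0) XOR NOT 0)) -> 1
  row 5 [0101]: ((NOT 1 XOR (1 OR NOT 1)) XOR ((NOT 0 OR 1) XOR NOT 1)) -> 0
  row 6 [0110]: ((NOT 1 XOR (1 OR NOT 0)) XOR ((NOT 0 OR 0) XOR NOT 0)) -> 1
  row 7 [0111]: ((NOT 1 XOR (1 OR NOT 1)) XOR ((NOT 0 OR 1) XOR NOT 1)) -> 0
  row 8 [1000]: ((NOT 0 XOR (0 OR NOT 0)) XOR ((NOT 1 OR 0) XOR NOT 0)) -> 1
  row 9 [1001]: ((NOT 0 XOR (0 OR NOT 1)) XOR ((NOT 1 OR 1) XOR NOT 1)) -> 0
  row 10 [1010]: ((NOT 0 XOR (0 OR NOT 0)) XOR ((NOT 1 OR 0) XOR NOT 0)) -> 1
  row 11 [1011]: ((NOT 0 XOR (0 OR NOT 1)) XOR ((NOT 1 OR 1) XOR NOT 1)) -> 0
  row 12 [1100]: ((NOT 1 XOR (1 OR NOT 0)) XOR ((NOT 1 OR 0) XOR NOT 0)) -> 0
  row 13 [1101]: ((NOT 1 XOR (1 OR NOT 1)) XOR ((NOT 1 OR 1) XOR NOT 1)) -> 0
  row 14 [1110]: ((NOT 1 XOR (1 OR NOT 0)) XOR ((NOT 1 OR 0) XOR NOT 0)) -> 0
  row 15 [1111]: ((NOT 1 XOR (1 OR NOT 1)) XOR ((NOT 1 OR 1) XOR NOT 1)) -> 0
Full result column, 4 rows per line (P1,P2 fixed per line; P3,P4 runs 00..11 left to right):
  rows 0-3 [P1,P2=00]: 0000  = hex 0
  rows 4-7 [P1,P2=01]: 1010  = hex A
  rows 8-11 [P1,P2=10]: 1010  = hex A
  rows 12-15 [P1,P2=11]: 0000  = hex 0
Output column (row 0 .. row 15) = 0000101010100000
Output column grouped in 4s = 0000 1010 1010 0000 = 0x0AA0
Convert to decimal digit by digit (value = value*16 + digit):
  0 -> 0
  0*16 + 10 (A) = 10
  10*16 + 10 (A) = 170
  170*16 + 0 = 2720
Decimal = 2720

2720


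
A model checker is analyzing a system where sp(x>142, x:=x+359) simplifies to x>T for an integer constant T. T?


Formula: sp(P, x:=E) = exists old_x. (x = E[old_x/x]) AND P[old_x/x] (old_x is the value of x before the assignment; eliminate old_x by solving x = E[old_x/x] for old_x)
Step 1: Precondition P: x>142, i.e. old_x > 142
Step 2: Assignment gives x = old_x + 359, so old_x = x - 359
Step 3: Substitute into P: x - 359 > 142
Step 4: Simplify: x > 142+359 = 501

501


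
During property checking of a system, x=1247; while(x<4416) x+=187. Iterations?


Step 1: x goes from 1247 toward 4416 by 187; the body runs while x<4416, so iterations = ceil((bound-start)/step)
Step 2: Distance=3169
Step 3: ceil(3169/187)=17

17


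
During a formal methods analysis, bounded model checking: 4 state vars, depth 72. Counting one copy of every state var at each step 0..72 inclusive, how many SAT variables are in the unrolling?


BMC unrolls to depth k, creating one copy of each state var for steps 0..k.
Step count = 72 + 1 = 73 (steps 0 through 72)
Vars per step = 4
Total = 4 * 73 = 292

292


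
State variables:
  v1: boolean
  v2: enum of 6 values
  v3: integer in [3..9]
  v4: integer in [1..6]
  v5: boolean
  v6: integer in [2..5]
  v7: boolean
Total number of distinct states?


State space = product of domain sizes of all variables.
Domain sizes:
  v1 (boolean): 2
  v2 (enum of 6 values): 6
  v3 (integer in [3..9]): 7
  v4 (integer in [1..6]): 6
  v5 (boolean): 2
  v6 (integer in [2..5]): 4
  v7 (boolean): 2
Product = 2 * 6 * 7 * 6 * 2 * 4 * 2 = 8064

8064


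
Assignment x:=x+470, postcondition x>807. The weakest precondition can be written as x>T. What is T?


Formula: wp(x:=E, P) = P[E/x] (substitute E for x in postcondition)
Step 1: Postcondition: x>807
Step 2: Substitute x+470 for x: x+470>807
Step 3: Solve for x: x > 807-470 = 337

337


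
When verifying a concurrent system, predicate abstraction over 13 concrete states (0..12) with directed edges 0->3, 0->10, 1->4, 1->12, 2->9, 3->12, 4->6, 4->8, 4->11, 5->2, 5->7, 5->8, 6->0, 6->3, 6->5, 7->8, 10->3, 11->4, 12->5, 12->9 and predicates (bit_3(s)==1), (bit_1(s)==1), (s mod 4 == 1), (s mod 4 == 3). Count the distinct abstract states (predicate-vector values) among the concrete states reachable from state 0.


BFS from 0:
Concrete reachable: {0, 2, 3, 5, 7, 8, 9, 10, 12}
Abstract via predicates (bit_3(s)==1), (bit_1(s)==1), (s mod 4 == 1), (s mod 4 == 3):
  (0,0,0,0) <- {0}
  (0,0,1,0) <- {5}
  (0,1,0,0) <- {2}
  (0,1,0,1) <- {3, 7}
  (1,0,0,0) <- {8, 12}
  (1,0,1,0) <- {9}
  (1,1,0,0) <- {10}
Distinct abstract states = 7

7


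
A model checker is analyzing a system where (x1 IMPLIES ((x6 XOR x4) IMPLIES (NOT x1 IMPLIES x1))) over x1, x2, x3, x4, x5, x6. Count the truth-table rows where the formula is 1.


Formula: (x1 IMPLIES ((x6 XOR x4) IMPLIES (NOT x1 IMPLIES x1))) over 6 vars (64 rows)
Evaluate each row (x1, x2, x3, x4, x5, x6 as bits, MSB first):
  row 0 [000000]: (0 IMPLIES ((0 XOR 0) IMPLIES (NOT 0 IMPLIES 0))) -> 1
  row 1 [000001]: (0 IMPLIES ((1 XOR 0) IMPLIES (NOT 0 IMPLIES 0))) -> 1
  row 2 [000010]: (0 IMPLIES ((0 XOR 0) IMPLIES (NOT 0 IMPLIES 0))) -> 1
  row 3 [000011]: (0 IMPLIES ((1 XOR 0) IMPLIES (NOT 0 IMPLIES 0))) -> 1
  row 4 [000100]: (0 IMPLIES ((0 XOR 1) IMPLIES (NOT 0 IMPLIES 0))) -> 1
  (every remaining row is evaluated the same way; all 64 results are listed next)
Full result column, 8 rows per line (x1,x2,x3 fixed per line; x4,x5,x6 runs 000..111 left to right):
  rows 0-7 [x1,x2,x3=000]: 11111111  (ones: 8)
  rows 8-15 [x1,x2,x3=001]: 11111111  (ones: 8)
  rows 16-23 [x1,x2,x3=010]: 11111111  (ones: 8)
  rows 24-31 [x1,x2,x3=011]: 11111111  (ones: 8)
  rows 32-39 [x1,x2,x3=100]: 11111111  (ones: 8)
  rows 40-47 [x1,x2,x3=101]: 11111111  (ones: 8)
  rows 48-55 [x1,x2,x3=110]: 11111111  (ones: 8)
  rows 56-63 [x1,x2,x3=111]: 11111111  (ones: 8)
Count of 1-rows = 8+8+8+8+8+8+8+8 = 64

64


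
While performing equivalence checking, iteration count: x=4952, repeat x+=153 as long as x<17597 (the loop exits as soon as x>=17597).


Step 1: x goes from 4952 toward 17597 by 153; the body runs while x<17597, so iterations = ceil((bound-start)/step)
Step 2: Distance=12645
Step 3: ceil(12645/153)=83

83


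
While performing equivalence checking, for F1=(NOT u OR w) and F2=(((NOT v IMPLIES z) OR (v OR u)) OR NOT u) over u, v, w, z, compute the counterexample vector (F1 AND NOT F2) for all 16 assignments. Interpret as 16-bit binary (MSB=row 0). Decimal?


F1 = (NOT u OR w)
F2 = (((NOT v IMPLIES z) OR (v OR u)) OR NOT u)
Counterexample to F1=>F2 is where F1=1 and F2=0.
Evaluate each row (bits = u,v,w,z, MSB first):
  row 0 [0000]: F1=1 F2=1 -> F1&~F2 -> 0
  row 1 [0001]: F1=1 F2=1 -> F1&~F2 -> 0
  row 2 [0010]: F1=1 F2=1 -> F1&~F2 -> 0
  row 3 [0011]: F1=1 F2=1 -> F1&~F2 -> 0
  row 4 [0100]: F1=1 F2=1 -> F1&~F2 -> 0
  row 5 [0101]: F1=1 F2=1 -> F1&~F2 -> 0
  row 6 [0110]: F1=1 F2=1 -> F1&~F2 -> 0
  row 7 [0111]: F1=1 F2=1 -> F1&~F2 -> 0
  row 8 [1000]: F1=0 F2=1 -> F1&~F2 -> 0
  row 9 [1001]: F1=0 F2=1 -> F1&~F2 -> 0
  row 10 [1010]: F1=1 F2=1 -> F1&~F2 -> 0
  row 11 [1011]: F1=1 F2=1 -> F1&~F2 -> 0
  row 12 [1100]: F1=0 F2=1 -> F1&~F2 -> 0
  row 13 [1101]: F1=0 F2=1 -> F1&~F2 -> 0
  row 14 [1110]: F1=1 F2=1 -> F1&~F2 -> 0
  row 15 [1111]: F1=1 F2=1 -> F1&~F2 -> 0
Full result column, 4 rows per line (u,v fixed per line; w,z runs 00..11 left to right):
  rows 0-3 [u,v=00]: 0000  = hex 0
  rows 4-7 [u,v=01]: 0000  = hex 0
  rows 8-11 [u,v=10]: 0000  = hex 0
  rows 12-15 [u,v=11]: 0000  = hex 0
Counterexample vector (row 0 .. row 15) = 0000000000000000
Output column grouped in 4s = 0000 0000 0000 0000 = 0x0000
Convert to decimal digit by digit (value = value*16 + digit):
  0 -> 0
  0*16 + 0 = 0
  0*16 + 0 = 0
  0*16 + 0 = 0
Decimal = 0

0


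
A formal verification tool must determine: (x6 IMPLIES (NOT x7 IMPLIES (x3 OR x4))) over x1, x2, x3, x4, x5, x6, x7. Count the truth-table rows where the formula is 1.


Formula: (x6 IMPLIES (NOT x7 IMPLIES (x3 OR x4))) over 7 vars (128 rows)
Evaluate each row (x1, x2, x3, x4, x5, x6, x7 as bits, MSB first):
  row 0 [0000000]: (0 IMPLIES (NOT 0 IMPLIES (0 OR 0))) -> 1
  row 1 [0000001]: (0 IMPLIES (NOT 1 IMPLIES (0 OR 0))) -> 1
  row 2 [0000010]: (1 IMPLIES (NOT 0 IMPLIES (0 OR 0))) -> 0
  row 3 [0000011]: (1 IMPLIES (NOT 1 IMPLIES (0 OR 0))) -> 1
  row 4 [0000100]: (0 IMPLIES (NOT 0 IMPLIES (0 OR 0))) -> 1
  (every remaining row is evaluated the same way; all 128 results are listed next)
Full result column, 8 rows per line (x1,x2,x3,x4 fixed per line; x5,x6,x7 runs 000..111 left to right):
  rows 0-7 [x1,x2,x3,x4=0000]: 11011101  (ones: 6)
  rows 8-15 [x1,x2,x3,x4=0001]: 11111111  (ones: 8)
  rows 16-23 [x1,x2,x3,x4=0010]: 11111111  (ones: 8)
  rows 24-31 [x1,x2,x3,x4=0011]: 11111111  (ones: 8)
  rows 32-39 [x1,x2,x3,x4=0100]: 11011101  (ones: 6)
  rows 40-47 [x1,x2,x3,x4=0101]: 11111111  (ones: 8)
  rows 48-55 [x1,x2,x3,x4=0110]: 11111111  (ones: 8)
  rows 56-63 [x1,x2,x3,x4=0111]: 11111111  (ones: 8)
  rows 64-71 [x1,x2,x3,x4=1000]: 11011101  (ones: 6)
  rows 72-79 [x1,x2,x3,x4=1001]: 11111111  (ones: 8)
  rows 80-87 [x1,x2,x3,x4=1010]: 11111111  (ones: 8)
  rows 88-95 [x1,x2,x3,x4=1011]: 11111111  (ones: 8)
  rows 96-103 [x1,x2,x3,x4=1100]: 11011101  (ones: 6)
  rows 104-111 [x1,x2,x3,x4=1101]: 11111111  (ones: 8)
  rows 112-119 [x1,x2,x3,x4=1110]: 11111111  (ones: 8)
  rows 120-127 [x1,x2,x3,x4=1111]: 11111111  (ones: 8)
Count of 1-rows = 6+8+8+8+6+8+8+8+6+8+8+8+6+8+8+8 = 120

120
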